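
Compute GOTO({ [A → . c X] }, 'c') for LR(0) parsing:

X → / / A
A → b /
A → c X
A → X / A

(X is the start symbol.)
GOTO(I, 'c') = CLOSURE({ [A → αX.β] : [A → α.Xβ] ∈ I, X = 'c' })

Items with dot before 'c', with the dot advanced:
  [A → . c X] → [A → c . X]
Closure of the advanced items:
  [A → c . X] has the dot before X: add [X → . / / A]

GOTO = { [A → c . X], [X → . / / A] }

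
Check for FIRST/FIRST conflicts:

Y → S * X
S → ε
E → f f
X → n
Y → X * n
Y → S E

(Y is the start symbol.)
A FIRST/FIRST conflict occurs when two productions N → α and N → β for the same non-terminal have FIRST(α) ∩ FIRST(β) ≠ ∅ (with ε ∈ FIRST of a nullable right-hand side, so two nullable alternatives also conflict).

FIRST sets of the non-terminals at (or reachable through a nullable prefix from) the front of some alternative:
  FIRST(S) = { ε }
  FIRST(X) = { 'n' }
  FIRST(E) = { 'f' }

Productions for Y:
  Y → S * X: FIRST = { '*' }
  Y → X * n: FIRST = { 'n' }
  Y → S E: FIRST = { 'f' }
S, E, X have only one production, so no FIRST/FIRST conflict is possible there.

All alternatives of each non-terminal have pairwise disjoint FIRST sets.

Answer: No FIRST/FIRST conflicts.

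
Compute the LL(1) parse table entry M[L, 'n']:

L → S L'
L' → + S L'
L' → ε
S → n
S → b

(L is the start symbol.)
L → S L'

To find M[L, 'n'], we find productions for L where 'n' is in the predict set (PREDICT(N → α) = (FIRST(α) \ {ε}) ∪ (FOLLOW(N) if α ⇒* ε)).

Relevant sets:
  FIRST(S) = { 'b', 'n' }

L → S L': PREDICT = { 'b', 'n' }
  'n' is in predict set, so this production goes in M[L, 'n']

M[L, 'n'] = L → S L'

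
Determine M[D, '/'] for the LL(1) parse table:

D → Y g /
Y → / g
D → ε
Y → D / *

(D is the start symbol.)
D → Y g /, D → ε

To find M[D, '/'], we find productions for D where '/' is in the predict set (PREDICT(N → α) = (FIRST(α) \ {ε}) ∪ (FOLLOW(N) if α ⇒* ε)).

Relevant sets:
  FIRST(Y) = { '/' }
  FOLLOW(D) = { $, '/' }

D → Y g /: PREDICT = { '/' }
  '/' is in predict set, so this production goes in M[D, '/']
D → ε: PREDICT = { $, '/' }
  '/' is in predict set, so this production goes in M[D, '/']

M[D, '/'] = D → Y g /, D → ε  (a multiply-defined cell — the grammar is not LL(1))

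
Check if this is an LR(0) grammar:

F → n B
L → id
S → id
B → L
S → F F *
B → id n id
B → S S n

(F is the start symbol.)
No. Shift-reduce conflict between [L → id .] and [B → id . n id]

A grammar is LR(0) if no state in the canonical LR(0) collection has:
  - both a shift item (dot before a terminal) and a complete item (shift-reduce conflict), or
  - two or more complete items (reduce-reduce conflict; the accept item [F' → F .] counts as a complete item here).

Augment with F' → F and build the canonical LR(0) collection (I0 = CLOSURE({[F' → . F]}), then GOTO on every symbol after a dot until no new states appear). It has 15 states:
  I0: { [F → . n B], [F' → . F] }  — shift
  I1: { [F' → F .] }  — accept
  I2: { [B → . L], [B → . S S n], [B → . id n id], [F → . n B], [F → n . B], [L → . id], [S → . F F *], [S → . id] }  — shift
  I3: { [F → n B .] }  — reduce
  I4: { [F → . n B], [S → F . F *] }  — shift
  I5: { [B → L .] }  — reduce
  I6: { [B → S . S n], [F → . n B], [S → . F F *], [S → . id] }  — shift
  I7: { [B → id . n id], [L → id .], [S → id .] }  — shift, 2 reduces
  I8: { [B → id n . id] }  — shift
  I9: { [B → id n id .] }  — reduce
  I10: { [B → S S . n] }  — shift
  I11: { [S → id .] }  — reduce
  I12: { [B → S S n .] }  — reduce
  I13: { [S → F F . *] }  — shift
  I14: { [S → F F * .] }  — reduce

Conflict in state I7:
  Shift-reduce conflict between [L → id .] and [B → id . n id]
So the grammar is NOT LR(0).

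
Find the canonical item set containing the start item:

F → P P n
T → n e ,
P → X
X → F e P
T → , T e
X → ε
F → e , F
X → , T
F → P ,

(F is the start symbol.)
First, augment the grammar with F' → F
I₀ = CLOSURE({ [F' → . F] }):
  [F' → . F] has the dot before F: add [F → . P P n], [F → . e , F], [F → . P ,]
  [F → . P P n] has the dot before P: add [P → . X]
  [P → . X] has the dot before X: add [X → . F e P], [X → .], [X → . , T]
No further items can be added.

I₀ = { [F → . P ,], [F → . P P n], [F → . e , F], [F' → . F], [P → . X], [X → . , T], [X → . F e P], [X → .] }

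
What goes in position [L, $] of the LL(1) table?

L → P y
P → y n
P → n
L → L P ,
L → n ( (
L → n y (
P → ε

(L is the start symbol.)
Empty (error entry)

To find M[L, $], we find productions for L where $ is in the predict set (PREDICT(N → α) = (FIRST(α) \ {ε}) ∪ (FOLLOW(N) if α ⇒* ε)).

Relevant sets:
  FIRST(P) = { 'n', 'y', ε }
  FIRST(L) = { 'n', 'y' }

L → P y: PREDICT = { 'n', 'y' }
L → L P ,: PREDICT = { 'n', 'y' }
L → n ( (: PREDICT = { 'n' }
L → n y (: PREDICT = { 'n' }

M[L, $] is empty (no production applies)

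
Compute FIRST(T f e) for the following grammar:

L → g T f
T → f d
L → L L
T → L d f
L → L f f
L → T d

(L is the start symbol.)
FIRST sets of the non-terminals involved (from the grammar, by fixed-point iteration):
  FIRST(T) = { 'f', 'g' }

To compute FIRST(T f e), process the symbols left to right:
Symbol T is a non-terminal. Add FIRST(T) \ {ε} = { 'f', 'g' }
T is not nullable (ε ∉ FIRST(T)), so stop here.
FIRST(T f e) = { 'f', 'g' }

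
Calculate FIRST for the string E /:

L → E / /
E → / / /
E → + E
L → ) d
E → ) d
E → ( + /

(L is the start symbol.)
{ '(', ')', '+', '/' }

FIRST sets of the non-terminals involved (from the grammar, by fixed-point iteration):
  FIRST(E) = { '(', ')', '+', '/' }

To compute FIRST(E /), process the symbols left to right:
Symbol E is a non-terminal. Add FIRST(E) \ {ε} = { '(', ')', '+', '/' }
E is not nullable (ε ∉ FIRST(E)), so stop here.
FIRST(E /) = { '(', ')', '+', '/' }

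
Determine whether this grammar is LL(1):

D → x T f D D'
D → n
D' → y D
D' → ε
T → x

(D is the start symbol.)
A grammar is LL(1) if for each non-terminal N with multiple productions, the predict sets of those productions are pairwise disjoint, where PREDICT(N → α) = (FIRST(α) \ {ε}) ∪ (FOLLOW(N) if α ⇒* ε).

Relevant sets:
  FOLLOW(D') = { $, 'y' }

For D:
  PREDICT(D → x T f D D') = { 'x' }
  PREDICT(D → n) = { 'n' }
For D':
  PREDICT(D' → y D) = { 'y' }
  PREDICT(D' → ε) = { $, 'y' }
T has a single production, so nothing to check there.

Conflict found: Predict set conflict for D': { 'y' }
The grammar is NOT LL(1).

Answer: No. Predict set conflict for D': { 'y' }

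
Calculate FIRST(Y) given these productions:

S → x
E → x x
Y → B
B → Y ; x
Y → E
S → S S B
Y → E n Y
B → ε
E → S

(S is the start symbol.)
To compute FIRST(Y), examine every production with Y on the left-hand side, reading each right-hand side left to right until a non-nullable symbol is reached.

FIRST sets of the other non-terminals involved (by the same procedure, iterated to a fixed point):
  FIRST(B) = { ';', 'x', ε }
  FIRST(E) = { 'x' }

From Y → B:
  - B is a non-terminal: add FIRST(B) \ {ε} = { ';', 'x' }
    B is nullable and nothing follows, so the whole right-hand side can vanish: ε ∈ FIRST(Y)
From Y → E:
  - E is a non-terminal: add FIRST(E) \ {ε} = { 'x' }
    E is not nullable, so stop
From Y → E n Y:
  - E is a non-terminal: add FIRST(E) \ {ε} = { 'x' }
    E is not nullable, so stop

Collecting: FIRST(Y) = { ';', 'x', ε }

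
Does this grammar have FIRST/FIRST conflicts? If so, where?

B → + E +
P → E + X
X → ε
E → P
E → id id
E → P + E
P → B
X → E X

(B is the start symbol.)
FIRST sets of the non-terminals at (or reachable through a nullable prefix from) the front of some alternative:
  FIRST(E) = { '+', 'id' }
  FIRST(B) = { '+' }
  FIRST(P) = { '+', 'id' }

Productions for P:
  P → E + X: FIRST = { '+', 'id' }
  P → B: FIRST = { '+' }
Productions for X:
  X → ε: FIRST = { ε }
  X → E X: FIRST = { '+', 'id' }
Productions for E:
  E → P: FIRST = { '+', 'id' }
  E → id id: FIRST = { 'id' }
  E → P + E: FIRST = { '+', 'id' }
B has only one production, so no FIRST/FIRST conflict is possible there.

Conflict for P: P → E + X and P → B
  Overlap: { '+' }
Conflict for E: E → P and E → id id
  Overlap: { 'id' }
Conflict for E: E → P and E → P + E
  Overlap: { '+', 'id' }
Conflict for E: E → id id and E → P + E
  Overlap: { 'id' }

Answer: Yes. P → E '+' X / P → B on { '+' }; E → P / E → id id on { 'id' }; E → P / E → P '+' E on { '+', 'id' }; E → id id / E → P '+' E on { 'id' }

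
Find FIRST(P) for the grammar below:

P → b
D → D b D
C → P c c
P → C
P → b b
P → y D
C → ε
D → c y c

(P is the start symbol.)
FIRST sets of the other non-terminals involved (by the same procedure, iterated to a fixed point):
  FIRST(C) = { 'b', 'c', 'y', ε }

From P → b:
  - b is a terminal: add 'b' and stop
From P → C:
  - C is a non-terminal: add FIRST(C) \ {ε} = { 'b', 'c', 'y' }
    C is nullable and nothing follows, so the whole right-hand side can vanish: ε ∈ FIRST(P)
From P → b b:
  - b is a terminal: add 'b' and stop
From P → y D:
  - y is a terminal: add 'y' and stop

Collecting: FIRST(P) = { 'b', 'c', 'y', ε }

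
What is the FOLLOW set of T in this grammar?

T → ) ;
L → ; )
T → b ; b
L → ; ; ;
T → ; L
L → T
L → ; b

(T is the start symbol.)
To compute FOLLOW(T), find every occurrence of T on a right-hand side N → α T β: add FIRST(β) \ {ε}, and if β is empty or nullable also add FOLLOW(N). Iterate to a fixed point.

T is the start symbol, so $ ∈ FOLLOW(T).
In L → T: T is at the end, add FOLLOW(L)

The FOLLOW sets referred to above (computed the same way, to a fixed point):
  FOLLOW(L) = { $ }

Taking the union: FOLLOW(T) = { $ }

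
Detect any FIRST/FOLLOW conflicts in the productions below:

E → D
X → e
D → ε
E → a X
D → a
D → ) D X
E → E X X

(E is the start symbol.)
A FIRST/FOLLOW conflict occurs when a non-terminal N has a nullable alternative N → β (β ⇒* ε) and another alternative N → α with FIRST(α) ∩ FOLLOW(N) ≠ ∅: on such a lookahead the parser cannot decide between expanding α and letting N vanish via β.

Nullable non-terminals: D, E.
FIRST sets used below: FIRST(D) = { ')', 'a', ε }, FIRST(E) = { ')', 'a', 'e', ε }, FIRST(X) = { 'e' }

D: nullable alternative(s) D → ε; FOLLOW(D) = { $, 'e' }
  D → ε: FIRST \ {ε} = { } — this is the only nullable alternative, skip
  D → a: FIRST \ {ε} = { 'a' } — disjoint from FOLLOW(D)
  D → ) D X: FIRST \ {ε} = { ')' } — disjoint from FOLLOW(D)

E: nullable alternative(s) E → D; FOLLOW(E) = { $, 'e' }
  E → D: FIRST \ {ε} = { ')', 'a' } — this is the only nullable alternative, skip
  E → a X: FIRST \ {ε} = { 'a' } — disjoint from FOLLOW(E)
  E → E X X: FIRST \ {ε} = { ')', 'a', 'e' } — overlaps FOLLOW(E) on { 'e' }: CONFLICT

X has no nullable alternative, so no FIRST/FOLLOW check is needed there.

So the grammar has 1 FIRST/FOLLOW conflict (marked CONFLICT above).

Answer: Yes. E → E X X with FOLLOW(E) on { 'e' }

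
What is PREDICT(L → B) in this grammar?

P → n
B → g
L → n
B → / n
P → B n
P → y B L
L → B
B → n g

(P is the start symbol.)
PREDICT(L → B) = (FIRST(RHS) \ {ε}) ∪ (FOLLOW(L) if ε ∈ FIRST(RHS), i.e. RHS ⇒* ε)
FIRST(B) = { '/', 'g', 'n' }
FIRST(B) = { '/', 'g', 'n' }
ε ∉ FIRST(B), so FOLLOW(L) is not added.
PREDICT(L → B) = { '/', 'g', 'n' }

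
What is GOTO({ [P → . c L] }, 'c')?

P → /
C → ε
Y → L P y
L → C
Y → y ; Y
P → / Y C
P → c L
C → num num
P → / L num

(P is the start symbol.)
GOTO(I, 'c') = CLOSURE({ [A → αX.β] : [A → α.Xβ] ∈ I, X = 'c' })

Items with dot before 'c', with the dot advanced:
  [P → . c L] → [P → c . L]
Closure of the advanced items:
  [P → c . L] has the dot before L: add [L → . C]
  [L → . C] has the dot before C: add [C → .], [C → . num num]

GOTO = { [C → . num num], [C → .], [L → . C], [P → c . L] }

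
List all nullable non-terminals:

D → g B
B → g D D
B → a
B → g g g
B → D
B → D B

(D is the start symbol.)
A non-terminal is nullable if it can derive ε (the empty string): either it has an ε-production, or it has a production whose right-hand side consists entirely of nullable non-terminals.

There are no ε-productions, so no non-terminal can derive ε.
No non-terminals are nullable.

Answer: None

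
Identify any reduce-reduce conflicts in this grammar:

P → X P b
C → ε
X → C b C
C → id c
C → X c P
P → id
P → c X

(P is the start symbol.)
Yes — I13: [C → .] vs [P → c X .]

A reduce-reduce conflict occurs when an LR(0) state has two complete items [A → α .] and [B → β .] — both call for a reduction, and with no lookahead the parser cannot choose between them.

Augment with P' → P and build the canonical LR(0) collection (I0 = CLOSURE({[P' → . P]}), then GOTO on every symbol after a dot until no new states appear). It has 18 states:
  I0: { [C → . X c P], [C → . id c], [C → .], [P → . X P b], [P → . c X], [P → . id], [P' → . P], [X → . C b C] }  — shift, reduce
  I1: { [X → C . b C] }  — shift
  I2: { [P' → P .] }  — accept
  I3: { [C → . X c P], [C → . id c], [C → .], [C → X . c P], [P → . X P b], [P → . c X], [P → . id], [P → X . P b], [X → . C b C] }  — shift, reduce
  I4: { [C → . X c P], [C → . id c], [C → .], [P → c . X], [X → . C b C] }  — shift, reduce
  I5: { [C → id . c], [P → id .] }  — shift, reduce
  I6: { [C → id c .] }  — reduce
  I7: { [C → X . c P], [P → c X .] }  — shift, reduce
  I8: { [C → id . c] }  — shift
  I9: { [C → . X c P], [C → . id c], [C → .], [C → X c . P], [P → . X P b], [P → . c X], [P → . id], [X → . C b C] }  — shift, reduce
  I10: { [C → X c P .] }  — reduce
  I11: { [P → X P . b] }  — shift
  I12: { [C → . X c P], [C → . id c], [C → .], [C → X c . P], [P → . X P b], [P → . c X], [P → . id], [P → c . X], [X → . C b C] }  — shift, reduce
  I13: { [C → . X c P], [C → . id c], [C → .], [C → X . c P], [P → . X P b], [P → . c X], [P → . id], [P → X . P b], [P → c X .], [X → . C b C] }  — shift, 2 reduces
  I14: { [P → X P b .] }  — reduce
  I15: { [C → . X c P], [C → . id c], [C → .], [X → . C b C], [X → C b . C] }  — shift, reduce
  I16: { [X → C . b C], [X → C b C .] }  — shift, reduce
  I17: { [C → X . c P] }  — shift

I13 contains complete items [C → .], [P → c X .] — reduce-reduce conflict.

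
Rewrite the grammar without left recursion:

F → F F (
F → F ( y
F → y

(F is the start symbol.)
F → y F'
F' → F ( F'
F' → ( y F'
F' → ε

F is directly left-recursive. The standard transformation for
  A → A α₁ | ... | A α_m | β₁ | ... | β_n
is
  A  → β₁ A' | ... | β_n A'
  A' → α₁ A' | ... | α_m A' | ε

F → y becomes F → y F'
F → F F ( becomes F' → F ( F'
F → F ( y becomes F' → ( y F'
Add F' → ε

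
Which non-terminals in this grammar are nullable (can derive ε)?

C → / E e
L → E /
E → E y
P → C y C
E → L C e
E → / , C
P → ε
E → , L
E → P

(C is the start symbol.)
{ 'E', 'P' }

A non-terminal is nullable if it can derive ε (the empty string): either it has an ε-production, or it has a production whose right-hand side consists entirely of nullable non-terminals.

ε-productions: P → ε
So P is immediately nullable.
E → P: every symbol on the right is nullable, so E is nullable too.
No further non-terminal can be added: every production for the remaining non-terminals contains a terminal or a non-nullable non-terminal.
Nullable = { 'E', 'P' }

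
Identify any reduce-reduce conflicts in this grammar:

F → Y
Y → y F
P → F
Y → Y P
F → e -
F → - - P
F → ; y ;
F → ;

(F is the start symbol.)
No reduce-reduce conflicts

A reduce-reduce conflict occurs when an LR(0) state has two complete items [A → α .] and [B → β .] — both call for a reduction, and with no lookahead the parser cannot choose between them.

Augment with F' → F and build the canonical LR(0) collection (I0 = CLOSURE({[F' → . F]}), then GOTO on every symbol after a dot until no new states appear). It has 15 states:
  I0: { [F → . - - P], [F → . ; y ;], [F → . ;], [F → . Y], [F → . e -], [F' → . F], [Y → . Y P], [Y → . y F] }  — shift
  I1: { [F → - . - P] }  — shift
  I2: { [F → ; . y ;], [F → ; .] }  — shift, reduce
  I3: { [F' → F .] }  — accept
  I4: { [F → . - - P], [F → . ; y ;], [F → . ;], [F → . Y], [F → . e -], [F → Y .], [P → . F], [Y → . Y P], [Y → . y F], [Y → Y . P] }  — shift, reduce
  I5: { [F → e . -] }  — shift
  I6: { [F → . - - P], [F → . ; y ;], [F → . ;], [F → . Y], [F → . e -], [Y → . Y P], [Y → . y F], [Y → y . F] }  — shift
  I7: { [Y → y F .] }  — reduce
  I8: { [F → e - .] }  — reduce
  I9: { [P → F .] }  — reduce
  I10: { [Y → Y P .] }  — reduce
  I11: { [F → ; y . ;] }  — shift
  I12: { [F → ; y ; .] }  — reduce
  I13: { [F → - - . P], [F → . - - P], [F → . ; y ;], [F → . ;], [F → . Y], [F → . e -], [P → . F], [Y → . Y P], [Y → . y F] }  — shift
  I14: { [F → - - P .] }  — reduce

No state contains more than one complete item.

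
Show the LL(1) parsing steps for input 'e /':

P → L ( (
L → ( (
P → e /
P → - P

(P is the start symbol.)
Stack is shown with the top on the left.

Stack  Input  Action
--------------------
P $    e / $  output P → e /
e / $  e / $  match 'e'
/ $    / $    match '/'
$      $      accept

The string is accepted.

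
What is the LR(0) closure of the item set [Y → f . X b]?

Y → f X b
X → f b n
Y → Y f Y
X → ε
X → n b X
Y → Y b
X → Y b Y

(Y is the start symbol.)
{ [X → . Y b Y], [X → . f b n], [X → . n b X], [X → .], [Y → . Y b], [Y → . Y f Y], [Y → . f X b], [Y → f . X b] }

Start with: [Y → f . X b]
  [Y → f . X b] has the dot before X: add [X → . f b n], [X → .], [X → . n b X], [X → . Y b Y]
  [X → . Y b Y] has the dot before Y: add [Y → . f X b], [Y → . Y f Y], [Y → . Y b]
No further items can be added.

CLOSURE = { [X → . Y b Y], [X → . f b n], [X → . n b X], [X → .], [Y → . Y b], [Y → . Y f Y], [Y → . f X b], [Y → f . X b] }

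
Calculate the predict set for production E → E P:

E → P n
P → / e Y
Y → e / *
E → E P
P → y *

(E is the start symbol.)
PREDICT(E → E P) = (FIRST(RHS) \ {ε}) ∪ (FOLLOW(E) if ε ∈ FIRST(RHS), i.e. RHS ⇒* ε)
FIRST(E) = { '/', 'y' }
FIRST(E P) = { '/', 'y' }
ε ∉ FIRST(E P), so FOLLOW(E) is not added.
PREDICT(E → E P) = { '/', 'y' }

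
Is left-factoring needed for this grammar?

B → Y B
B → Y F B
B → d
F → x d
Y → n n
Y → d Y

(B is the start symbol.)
Yes, B has productions with common prefix 'Y'

Left-factoring is needed when two productions for the same non-terminal
share a common prefix on the right-hand side.

Productions for B:
  B → Y B
  B → Y F B
  B → d
Productions for Y:
  Y → n n
  Y → d Y

Found common prefix 'Y' in productions for B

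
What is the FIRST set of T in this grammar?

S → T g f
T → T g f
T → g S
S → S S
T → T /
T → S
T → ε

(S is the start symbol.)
{ '/', 'g', ε }

FIRST sets of the other non-terminals involved (by the same procedure, iterated to a fixed point):
  FIRST(S) = { '/', 'g' }

From T → T g f:
  - T is the symbol being defined: contributes nothing new
    T is nullable, so continue to the next symbol
  - g is a terminal: add 'g' and stop
From T → g S:
  - g is a terminal: add 'g' and stop
From T → T /:
  - T is the symbol being defined: contributes nothing new
    T is nullable, so continue to the next symbol
  - '/' is a terminal: add '/' and stop
From T → S:
  - S is a non-terminal: add FIRST(S) \ {ε} = { '/', 'g' }
    S is not nullable, so stop
From T → ε:
  - ε-production, so ε ∈ FIRST(T)

Collecting: FIRST(T) = { '/', 'g', ε }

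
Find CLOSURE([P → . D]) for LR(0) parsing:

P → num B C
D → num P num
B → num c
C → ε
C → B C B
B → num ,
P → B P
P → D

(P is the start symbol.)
{ [D → . num P num], [P → . D] }

To compute CLOSURE, for each item [A → α.Bβ] where B is a non-terminal, add [B → .γ] for all productions B → γ; repeat for the newly added items until nothing changes.

Start with: [P → . D]
  [P → . D] has the dot before D: add [D → . num P num]
No further items can be added.

CLOSURE = { [D → . num P num], [P → . D] }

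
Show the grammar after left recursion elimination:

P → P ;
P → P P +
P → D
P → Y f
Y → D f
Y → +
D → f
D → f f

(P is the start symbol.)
P is directly left-recursive. The standard transformation for
  A → A α₁ | ... | A α_m | β₁ | ... | β_n
is
  A  → β₁ A' | ... | β_n A'
  A' → α₁ A' | ... | α_m A' | ε

P → D becomes P → D P'
P → Y f becomes P → Y f P'
P → P ; becomes P' → ; P'
P → P P + becomes P' → P + P'
Add P' → ε

Productions for other non-terminals are unchanged:
  Y → D f
  Y → +
  D → f
  D → f f

Resulting grammar:
P → D P'
P → Y f P'
P' → ; P'
P' → P + P'
P' → ε
Y → D f
Y → +
D → f
D → f f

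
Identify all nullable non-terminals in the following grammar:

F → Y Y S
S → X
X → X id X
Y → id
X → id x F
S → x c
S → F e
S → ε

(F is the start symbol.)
A non-terminal is nullable if it can derive ε (the empty string): either it has an ε-production, or it has a production whose right-hand side consists entirely of nullable non-terminals.

ε-productions: S → ε
So S is immediately nullable.
No further non-terminal can be added: every production for the remaining non-terminals contains a terminal or a non-nullable non-terminal.
Nullable = { 'S' }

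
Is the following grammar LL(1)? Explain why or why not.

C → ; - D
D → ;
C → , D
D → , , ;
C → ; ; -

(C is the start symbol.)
No. Predict set conflict for C: { ';' }

A grammar is LL(1) if for each non-terminal N with multiple productions, the predict sets of those productions are pairwise disjoint, where PREDICT(N → α) = (FIRST(α) \ {ε}) ∪ (FOLLOW(N) if α ⇒* ε).

For C:
  PREDICT(C → ';' '-' D) = { ';' }
  PREDICT(C → ',' D) = { ',' }
  PREDICT(C → ';' ';' '-') = { ';' }
For D:
  PREDICT(D → ';') = { ';' }
  PREDICT(D → ',' ',' ';') = { ',' }

Conflict found: Predict set conflict for C: { ';' }
The grammar is NOT LL(1).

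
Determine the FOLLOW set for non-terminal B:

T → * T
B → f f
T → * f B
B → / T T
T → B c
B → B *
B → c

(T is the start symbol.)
To compute FOLLOW(B), find every occurrence of B on a right-hand side N → α B β: add FIRST(β) \ {ε}, and if β is empty or nullable also add FOLLOW(N). Iterate to a fixed point.

In T → * f B: B is at the end, add FOLLOW(T)
In T → B c: B is followed by c, add FIRST(c) \ {ε} = { 'c' }
In B → B *: B is followed by '*', add FIRST('*') \ {ε} = { '*' }

The FOLLOW sets referred to above (computed the same way, to a fixed point):
  FOLLOW(T) = { $, '*', '/', 'c', 'f' }

Taking the union: FOLLOW(B) = { $, '*', '/', 'c', 'f' }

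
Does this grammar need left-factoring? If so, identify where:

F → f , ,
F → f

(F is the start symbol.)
Left-factoring is needed when two productions for the same non-terminal
share a common prefix on the right-hand side.

Productions for F:
  F → f , ,
  F → f

Found common prefix 'f' in productions for F

Answer: Yes, F has productions with common prefix 'f'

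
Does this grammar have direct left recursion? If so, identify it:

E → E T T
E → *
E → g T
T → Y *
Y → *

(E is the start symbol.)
Yes, E is left-recursive

E → E T T: LEFT RECURSIVE (starts with E)
E → *: starts with '*'
E → g T: starts with g
T → Y *: starts with Y
Y → *: starts with '*'

The grammar has direct left recursion on: E.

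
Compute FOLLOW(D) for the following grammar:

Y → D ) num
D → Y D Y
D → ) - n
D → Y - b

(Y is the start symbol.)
In Y → D ) num: D is followed by ')' num, add FIRST(')' num) \ {ε} = { ')' }
In D → Y D Y: D is followed by Y, add FIRST(Y) \ {ε} = { ')' }

Taking the union: FOLLOW(D) = { ')' }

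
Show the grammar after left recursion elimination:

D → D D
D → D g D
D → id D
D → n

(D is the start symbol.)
D → id D D'
D → n D'
D' → D D'
D' → g D D'
D' → ε

D is directly left-recursive. The standard transformation for
  A → A α₁ | ... | A α_m | β₁ | ... | β_n
is
  A  → β₁ A' | ... | β_n A'
  A' → α₁ A' | ... | α_m A' | ε

D → id D becomes D → id D D'
D → n becomes D → n D'
D → D D becomes D' → D D'
D → D g D becomes D' → g D D'
Add D' → ε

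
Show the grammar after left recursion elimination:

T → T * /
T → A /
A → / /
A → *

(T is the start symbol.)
T is directly left-recursive. The standard transformation for
  A → A α₁ | ... | A α_m | β₁ | ... | β_n
is
  A  → β₁ A' | ... | β_n A'
  A' → α₁ A' | ... | α_m A' | ε

T → A / becomes T → A / T'
T → T * / becomes T' → * / T'
Add T' → ε

Productions for other non-terminals are unchanged:
  A → / /
  A → *

Resulting grammar:
T → A / T'
T' → * / T'
T' → ε
A → / /
A → *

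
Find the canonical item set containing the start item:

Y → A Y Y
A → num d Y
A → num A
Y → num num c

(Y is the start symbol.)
{ [A → . num A], [A → . num d Y], [Y → . A Y Y], [Y → . num num c], [Y' → . Y] }

First, augment the grammar with Y' → Y
I₀ = CLOSURE({ [Y' → . Y] }):
  [Y' → . Y] has the dot before Y: add [Y → . A Y Y], [Y → . num num c]
  [Y → . A Y Y] has the dot before A: add [A → . num d Y], [A → . num A]
No further items can be added.

I₀ = { [A → . num A], [A → . num d Y], [Y → . A Y Y], [Y → . num num c], [Y' → . Y] }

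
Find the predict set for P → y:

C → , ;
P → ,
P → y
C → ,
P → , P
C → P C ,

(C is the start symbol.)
PREDICT(P → y) = (FIRST(RHS) \ {ε}) ∪ (FOLLOW(P) if ε ∈ FIRST(RHS), i.e. RHS ⇒* ε)
FIRST(y) = { 'y' }
ε ∉ FIRST(y), so FOLLOW(P) is not added.
PREDICT(P → y) = { 'y' }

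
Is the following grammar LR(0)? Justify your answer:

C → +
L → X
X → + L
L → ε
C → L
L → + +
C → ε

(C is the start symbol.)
No. Shift-reduce conflict between [C → .] and [C → . +]

Augment with C' → C and build the canonical LR(0) collection (I0 = CLOSURE({[C' → . C]}), then GOTO on every symbol after a dot until no new states appear). It has 7 states:
  I0: { [C → . +], [C → . L], [C → .], [C' → . C], [L → . + +], [L → . X], [L → .], [X → . + L] }  — shift, 2 reduces
  I1: { [C → + .], [L → + . +], [L → . + +], [L → . X], [L → .], [X → + . L], [X → . + L] }  — shift, 2 reduces
  I2: { [C' → C .] }  — accept
  I3: { [C → L .] }  — reduce
  I4: { [L → X .] }  — reduce
  I5: { [L → + + .], [L → + . +], [L → . + +], [L → . X], [L → .], [X → + . L], [X → . + L] }  — shift, 2 reduces
  I6: { [X → + L .] }  — reduce

Conflict in state I0:
  Shift-reduce conflict between [C → .] and [C → . +]
So the grammar is NOT LR(0).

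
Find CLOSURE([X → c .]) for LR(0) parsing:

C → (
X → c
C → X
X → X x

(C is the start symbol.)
{ [X → c .] }

Start with: [X → c .]
The dot is at the end, so nothing is added.

CLOSURE = { [X → c .] }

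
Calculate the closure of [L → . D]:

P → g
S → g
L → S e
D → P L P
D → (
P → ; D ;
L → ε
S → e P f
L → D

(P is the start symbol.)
{ [D → . (], [D → . P L P], [L → . D], [P → . ; D ;], [P → . g] }

Start with: [L → . D]
  [L → . D] has the dot before D: add [D → . P L P], [D → . (]
  [D → . P L P] has the dot before P: add [P → . g], [P → . ; D ;]
No further items can be added.

CLOSURE = { [D → . (], [D → . P L P], [L → . D], [P → . ; D ;], [P → . g] }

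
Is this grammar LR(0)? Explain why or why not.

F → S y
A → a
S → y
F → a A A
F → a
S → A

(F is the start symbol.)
Augment with F' → F and build the canonical LR(0) collection (I0 = CLOSURE({[F' → . F]}), then GOTO on every symbol after a dot until no new states appear). It has 10 states:
  I0: { [A → . a], [F → . S y], [F → . a A A], [F → . a], [F' → . F], [S → . A], [S → . y] }  — shift
  I1: { [S → A .] }  — reduce
  I2: { [F' → F .] }  — accept
  I3: { [F → S . y] }  — shift
  I4: { [A → . a], [A → a .], [F → a . A A], [F → a .] }  — shift, 2 reduces
  I5: { [S → y .] }  — reduce
  I6: { [A → . a], [F → a A . A] }  — shift
  I7: { [A → a .] }  — reduce
  I8: { [F → a A A .] }  — reduce
  I9: { [F → S y .] }  — reduce

Conflict in state I4:
  Shift-reduce conflict between [A → a .] and [A → . a]
So the grammar is NOT LR(0).

Answer: No. Shift-reduce conflict between [A → a .] and [A → . a]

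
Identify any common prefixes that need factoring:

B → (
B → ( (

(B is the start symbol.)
Yes, B has productions with common prefix '('

Left-factoring is needed when two productions for the same non-terminal
share a common prefix on the right-hand side.

Productions for B:
  B → (
  B → ( (

Found common prefix '(' in productions for B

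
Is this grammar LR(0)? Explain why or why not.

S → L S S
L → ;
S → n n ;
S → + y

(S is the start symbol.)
A grammar is LR(0) if no state in the canonical LR(0) collection has:
  - both a shift item (dot before a terminal) and a complete item (shift-reduce conflict), or
  - two or more complete items (reduce-reduce conflict; the accept item [S' → S .] counts as a complete item here).

Augment with S' → S and build the canonical LR(0) collection (I0 = CLOSURE({[S' → . S]}), then GOTO on every symbol after a dot until no new states appear). It has 11 states:
  I0: { [L → . ;], [S → . + y], [S → . L S S], [S → . n n ;], [S' → . S] }  — shift
  I1: { [S → + . y] }  — shift
  I2: { [L → ; .] }  — reduce
  I3: { [L → . ;], [S → . + y], [S → . L S S], [S → . n n ;], [S → L . S S] }  — shift
  I4: { [S' → S .] }  — accept
  I5: { [S → n . n ;] }  — shift
  I6: { [S → n n . ;] }  — shift
  I7: { [S → n n ; .] }  — reduce
  I8: { [L → . ;], [S → . + y], [S → . L S S], [S → . n n ;], [S → L S . S] }  — shift
  I9: { [S → L S S .] }  — reduce
  I10: { [S → + y .] }  — reduce

Every state is either a pure shift/goto state or contains exactly one complete item and nothing to shift — no conflicts. The grammar is LR(0).

Answer: Yes, the grammar is LR(0)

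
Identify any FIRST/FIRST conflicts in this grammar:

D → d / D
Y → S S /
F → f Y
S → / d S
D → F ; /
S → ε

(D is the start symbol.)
No FIRST/FIRST conflicts.

A FIRST/FIRST conflict occurs when two productions N → α and N → β for the same non-terminal have FIRST(α) ∩ FIRST(β) ≠ ∅ (with ε ∈ FIRST of a nullable right-hand side, so two nullable alternatives also conflict).

FIRST sets of the non-terminals at (or reachable through a nullable prefix from) the front of some alternative:
  FIRST(F) = { 'f' }

Productions for D:
  D → d / D: FIRST = { 'd' }
  D → F ; /: FIRST = { 'f' }
Productions for S:
  S → / d S: FIRST = { '/' }
  S → ε: FIRST = { ε }
Y, F have only one production, so no FIRST/FIRST conflict is possible there.

All alternatives of each non-terminal have pairwise disjoint FIRST sets.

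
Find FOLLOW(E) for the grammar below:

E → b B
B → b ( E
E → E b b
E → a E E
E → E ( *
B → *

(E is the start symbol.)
{ $, '(', 'a', 'b' }

E is the start symbol, so $ ∈ FOLLOW(E).
In B → b ( E: E is at the end, add FOLLOW(B)
In E → E b b: E is followed by b b, add FIRST(b b) \ {ε} = { 'b' }
In E → a E E: E is followed by E, add FIRST(E) \ {ε} = { 'a', 'b' }
In E → a E E: E is at the end; this adds FOLLOW(E) to itself — nothing new
In E → E ( *: E is followed by '(' '*', add FIRST('(' '*') \ {ε} = { '(' }

The FOLLOW sets referred to above (computed the same way, to a fixed point):
  FOLLOW(B) = { $, '(', 'a', 'b' }

Taking the union: FOLLOW(E) = { $, '(', 'a', 'b' }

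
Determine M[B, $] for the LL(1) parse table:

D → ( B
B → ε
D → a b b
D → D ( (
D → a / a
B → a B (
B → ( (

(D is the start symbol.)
B → ε

To find M[B, $], we find productions for B where $ is in the predict set (PREDICT(N → α) = (FIRST(α) \ {ε}) ∪ (FOLLOW(N) if α ⇒* ε)).

Relevant sets:
  FOLLOW(B) = { $, '(' }

B → ε: PREDICT = { $, '(' }
  $ is in predict set, so this production goes in M[B, $]
B → a B (: PREDICT = { 'a' }
B → ( (: PREDICT = { '(' }

M[B, $] = B → ε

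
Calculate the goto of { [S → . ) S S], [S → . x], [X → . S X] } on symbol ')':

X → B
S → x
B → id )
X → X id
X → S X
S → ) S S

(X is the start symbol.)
{ [S → ) . S S], [S → . ) S S], [S → . x] }

GOTO(I, ')') = CLOSURE({ [A → αX.β] : [A → α.Xβ] ∈ I, X = ')' })

Items with dot before ')', with the dot advanced:
  [S → . ) S S] → [S → ) . S S]
Closure of the advanced items:
  [S → ) . S S] has the dot before S: add [S → . x], [S → . ) S S]

GOTO = { [S → ) . S S], [S → . ) S S], [S → . x] }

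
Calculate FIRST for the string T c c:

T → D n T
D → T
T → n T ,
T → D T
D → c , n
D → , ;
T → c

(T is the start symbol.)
{ ',', 'c', 'n' }

FIRST sets of the non-terminals involved (from the grammar, by fixed-point iteration):
  FIRST(T) = { ',', 'c', 'n' }

To compute FIRST(T c c), process the symbols left to right:
Symbol T is a non-terminal. Add FIRST(T) \ {ε} = { ',', 'c', 'n' }
T is not nullable (ε ∉ FIRST(T)), so stop here.
FIRST(T c c) = { ',', 'c', 'n' }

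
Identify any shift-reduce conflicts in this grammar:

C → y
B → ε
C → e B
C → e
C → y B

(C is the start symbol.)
No shift-reduce conflicts

A shift-reduce conflict occurs when an LR(0) state has both:
  - a complete (reduce) item [A → α .] (dot at the end), and
  - a shift item [B → β . c γ] (dot before a terminal).

Augment with C' → C and build the canonical LR(0) collection (I0 = CLOSURE({[C' → . C]}), then GOTO on every symbol after a dot until no new states appear). It has 6 states:
  I0: { [C → . e B], [C → . e], [C → . y B], [C → . y], [C' → . C] }  — shift
  I1: { [C' → C .] }  — accept
  I2: { [B → .], [C → e . B], [C → e .] }  — 2 reduces
  I3: { [B → .], [C → y . B], [C → y .] }  — 2 reduces
  I4: { [C → y B .] }  — reduce
  I5: { [C → e B .] }  — reduce

No state contains both a complete item and a shift item.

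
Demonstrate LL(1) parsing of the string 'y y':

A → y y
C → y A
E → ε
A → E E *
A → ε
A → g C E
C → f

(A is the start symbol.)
LL(1) parsing maintains a stack (initially the start symbol over $) and the input. At each step: if the stack top is a terminal, match it against the current input token; if it is a non-terminal N, replace it with the RHS of M[N, lookahead] (the unique production whose predict set contains the lookahead).

Stack is shown with the top on the left.

Stack  Input  Action
--------------------
A $    y y $  output A → y y
y y $  y y $  match 'y'
y $    y $    match 'y'
$      $      accept

The string is accepted.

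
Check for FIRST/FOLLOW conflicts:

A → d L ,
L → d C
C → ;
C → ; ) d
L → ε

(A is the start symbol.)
No FIRST/FOLLOW conflicts.

A FIRST/FOLLOW conflict occurs when a non-terminal N has a nullable alternative N → β (β ⇒* ε) and another alternative N → α with FIRST(α) ∩ FOLLOW(N) ≠ ∅: on such a lookahead the parser cannot decide between expanding α and letting N vanish via β.

Nullable non-terminals: L.

L: nullable alternative(s) L → ε; FOLLOW(L) = { ',' }
  L → d C: FIRST \ {ε} = { 'd' } — disjoint from FOLLOW(L)
  L → ε: FIRST \ {ε} = { } — this is the only nullable alternative, skip

A, C have no nullable alternative, so no FIRST/FOLLOW check is needed there.

No FIRST/FOLLOW conflicts found.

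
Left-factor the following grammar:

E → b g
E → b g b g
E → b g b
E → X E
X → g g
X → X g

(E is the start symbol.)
E → b g E'
E' → ε
E' → b E''
E'' → g
E'' → ε
E → X E
X → g g
X → X g

Left-factoring transforms A → αβ₁ | αβ₂ into A → αA' and A' → β₁ | β₂
(α is the longest common prefix among the alternatives). Repeat until
no nonterminal has two alternatives with a common prefix.

Round 1: E has alternatives sharing prefix 'b g'. Introduce E': E → b g E'
  Add: E' → ε
  Add: E' → b g
  Add: E' → b

Round 2: E' has alternatives sharing prefix 'b'. Introduce E'': E' → b E''
  Add: E'' → g
  Add: E'' → ε

No remaining common prefixes — done.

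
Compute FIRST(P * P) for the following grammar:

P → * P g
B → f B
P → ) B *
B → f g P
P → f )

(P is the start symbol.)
FIRST sets of the non-terminals involved (from the grammar, by fixed-point iteration):
  FIRST(P) = { ')', '*', 'f' }

To compute FIRST(P * P), process the symbols left to right:
Symbol P is a non-terminal. Add FIRST(P) \ {ε} = { ')', '*', 'f' }
P is not nullable (ε ∉ FIRST(P)), so stop here.
FIRST(P * P) = { ')', '*', 'f' }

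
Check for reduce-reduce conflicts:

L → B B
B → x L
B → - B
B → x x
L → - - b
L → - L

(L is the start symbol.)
No reduce-reduce conflicts

A reduce-reduce conflict occurs when an LR(0) state has two complete items [A → α .] and [B → β .] — both call for a reduction, and with no lookahead the parser cannot choose between them.

Augment with L' → L and build the canonical LR(0) collection (I0 = CLOSURE({[L' → . L]}), then GOTO on every symbol after a dot until no new states appear). It has 14 states:
  I0: { [B → . - B], [B → . x L], [B → . x x], [L → . - - b], [L → . - L], [L → . B B], [L' → . L] }  — shift
  I1: { [B → - . B], [B → . - B], [B → . x L], [B → . x x], [L → - . - b], [L → - . L], [L → . - - b], [L → . - L], [L → . B B] }  — shift
  I2: { [B → . - B], [B → . x L], [B → . x x], [L → B . B] }  — shift
  I3: { [L' → L .] }  — accept
  I4: { [B → . - B], [B → . x L], [B → . x x], [B → x . L], [B → x . x], [L → . - - b], [L → . - L], [L → . B B] }  — shift
  I5: { [B → x L .] }  — reduce
  I6: { [B → . - B], [B → . x L], [B → . x x], [B → x . L], [B → x . x], [B → x x .], [L → . - - b], [L → . - L], [L → . B B] }  — shift, reduce
  I7: { [B → - . B], [B → . - B], [B → . x L], [B → . x x] }  — shift
  I8: { [L → B B .] }  — reduce
  I9: { [B → - B .] }  — reduce
  I10: { [B → - . B], [B → . - B], [B → . x L], [B → . x x], [L → - - . b], [L → - . - b], [L → - . L], [L → . - - b], [L → . - L], [L → . B B] }  — shift
  I11: { [B → - B .], [B → . - B], [B → . x L], [B → . x x], [L → B . B] }  — shift, reduce
  I12: { [L → - L .] }  — reduce
  I13: { [L → - - b .] }  — reduce

No state contains more than one complete item.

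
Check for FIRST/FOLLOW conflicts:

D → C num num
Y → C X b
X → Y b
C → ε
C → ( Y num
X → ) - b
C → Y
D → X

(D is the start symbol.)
Yes. C → '(' Y num with FOLLOW(C) on { '(' }; C → Y with FOLLOW(C) on { '(', ')' }

Nullable non-terminals: C.
FIRST sets used below: FIRST(Y) = { '(', ')' }

C: nullable alternative(s) C → ε; FOLLOW(C) = { '(', ')', 'num' }
  C → ε: FIRST \ {ε} = { } — this is the only nullable alternative, skip
  C → ( Y num: FIRST \ {ε} = { '(' } — overlaps FOLLOW(C) on { '(' }: CONFLICT
  C → Y: FIRST \ {ε} = { '(', ')' } — overlaps FOLLOW(C) on { '(', ')' }: CONFLICT

D, X, Y have no nullable alternative, so no FIRST/FOLLOW check is needed there.

So the grammar has 2 FIRST/FOLLOW conflicts (marked CONFLICT above).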